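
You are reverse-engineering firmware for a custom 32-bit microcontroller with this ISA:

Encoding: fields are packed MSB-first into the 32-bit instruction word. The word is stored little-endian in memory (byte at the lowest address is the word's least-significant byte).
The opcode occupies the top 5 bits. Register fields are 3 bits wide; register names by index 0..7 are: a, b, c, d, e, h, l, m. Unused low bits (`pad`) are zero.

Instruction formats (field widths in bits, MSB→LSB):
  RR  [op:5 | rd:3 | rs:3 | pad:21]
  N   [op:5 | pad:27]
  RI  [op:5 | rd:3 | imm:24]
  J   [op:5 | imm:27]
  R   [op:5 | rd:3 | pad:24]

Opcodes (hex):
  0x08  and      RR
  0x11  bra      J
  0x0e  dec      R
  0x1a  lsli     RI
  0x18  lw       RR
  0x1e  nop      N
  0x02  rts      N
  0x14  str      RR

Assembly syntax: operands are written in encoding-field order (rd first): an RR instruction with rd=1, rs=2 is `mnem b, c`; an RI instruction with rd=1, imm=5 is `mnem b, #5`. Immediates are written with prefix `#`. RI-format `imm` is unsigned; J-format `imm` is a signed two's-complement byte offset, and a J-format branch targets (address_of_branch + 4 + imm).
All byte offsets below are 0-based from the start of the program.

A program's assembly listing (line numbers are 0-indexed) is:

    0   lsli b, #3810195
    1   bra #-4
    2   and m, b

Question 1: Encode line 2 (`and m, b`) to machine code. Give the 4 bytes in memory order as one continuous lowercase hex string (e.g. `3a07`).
00002047

2. and fields op=0x8:5|rd=7:3|rs=1:3|pad=0:21 → word 47200000h → 00 00 20 47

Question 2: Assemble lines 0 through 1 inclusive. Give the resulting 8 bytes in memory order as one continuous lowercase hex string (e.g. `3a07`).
93233ad1fcffff8f

0. lsli fields op=0x1a:5|rd=1:3|imm=3810195:24 → word d13a2393h → 93 23 3a d1
1. bra fields op=0x11:5|imm=-4:27 → word 8ffffffch → fc ff ff 8f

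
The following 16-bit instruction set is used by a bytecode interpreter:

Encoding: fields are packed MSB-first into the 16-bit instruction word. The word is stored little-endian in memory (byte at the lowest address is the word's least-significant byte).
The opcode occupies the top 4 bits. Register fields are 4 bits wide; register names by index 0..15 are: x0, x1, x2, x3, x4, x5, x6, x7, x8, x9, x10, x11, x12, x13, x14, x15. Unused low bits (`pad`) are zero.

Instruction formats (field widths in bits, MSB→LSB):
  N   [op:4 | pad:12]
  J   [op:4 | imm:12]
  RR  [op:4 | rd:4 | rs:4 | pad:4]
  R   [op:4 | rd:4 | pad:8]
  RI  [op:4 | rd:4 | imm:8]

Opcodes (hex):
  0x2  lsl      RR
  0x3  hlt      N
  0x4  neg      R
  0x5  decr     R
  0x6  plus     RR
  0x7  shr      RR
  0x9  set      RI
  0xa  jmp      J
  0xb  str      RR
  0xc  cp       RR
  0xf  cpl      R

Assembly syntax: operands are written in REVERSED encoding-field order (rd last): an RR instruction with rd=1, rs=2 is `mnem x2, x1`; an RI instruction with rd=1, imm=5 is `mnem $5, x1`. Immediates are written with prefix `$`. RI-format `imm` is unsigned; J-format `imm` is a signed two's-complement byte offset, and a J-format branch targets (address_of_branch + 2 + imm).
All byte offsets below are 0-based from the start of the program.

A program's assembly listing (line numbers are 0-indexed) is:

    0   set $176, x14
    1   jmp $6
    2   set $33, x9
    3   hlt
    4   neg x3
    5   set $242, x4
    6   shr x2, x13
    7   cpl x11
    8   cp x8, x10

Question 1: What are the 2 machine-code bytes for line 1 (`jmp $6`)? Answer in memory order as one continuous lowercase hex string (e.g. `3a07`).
06a0

L1: jmp op=0xa:4|imm=6:12 ⇒ 0xa006 ⇒ little 06 a0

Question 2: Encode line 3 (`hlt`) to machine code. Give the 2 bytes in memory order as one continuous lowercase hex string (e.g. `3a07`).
L3: hlt op=0x3:4|pad=0:12 ⇒ 0x3000 ⇒ little 00 30

0030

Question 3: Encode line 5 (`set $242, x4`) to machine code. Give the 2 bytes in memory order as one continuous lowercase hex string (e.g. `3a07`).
f294

line 5 (set): pack op=0x9:4|rd=4:4|imm=242:8 = 0x94f2; little→ f2 94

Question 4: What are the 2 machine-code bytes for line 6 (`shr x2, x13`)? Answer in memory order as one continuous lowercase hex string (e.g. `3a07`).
207d

line 6 (shr): pack op=0x7:4|rd=13:4|rs=2:4|pad=0:4 = 0x7d20; little→ 20 7d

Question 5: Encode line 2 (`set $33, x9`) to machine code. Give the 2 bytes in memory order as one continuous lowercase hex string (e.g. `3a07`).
2199

2. set fields op=0x9:4|rd=9:4|imm=33:8 → word 9921h → 21 99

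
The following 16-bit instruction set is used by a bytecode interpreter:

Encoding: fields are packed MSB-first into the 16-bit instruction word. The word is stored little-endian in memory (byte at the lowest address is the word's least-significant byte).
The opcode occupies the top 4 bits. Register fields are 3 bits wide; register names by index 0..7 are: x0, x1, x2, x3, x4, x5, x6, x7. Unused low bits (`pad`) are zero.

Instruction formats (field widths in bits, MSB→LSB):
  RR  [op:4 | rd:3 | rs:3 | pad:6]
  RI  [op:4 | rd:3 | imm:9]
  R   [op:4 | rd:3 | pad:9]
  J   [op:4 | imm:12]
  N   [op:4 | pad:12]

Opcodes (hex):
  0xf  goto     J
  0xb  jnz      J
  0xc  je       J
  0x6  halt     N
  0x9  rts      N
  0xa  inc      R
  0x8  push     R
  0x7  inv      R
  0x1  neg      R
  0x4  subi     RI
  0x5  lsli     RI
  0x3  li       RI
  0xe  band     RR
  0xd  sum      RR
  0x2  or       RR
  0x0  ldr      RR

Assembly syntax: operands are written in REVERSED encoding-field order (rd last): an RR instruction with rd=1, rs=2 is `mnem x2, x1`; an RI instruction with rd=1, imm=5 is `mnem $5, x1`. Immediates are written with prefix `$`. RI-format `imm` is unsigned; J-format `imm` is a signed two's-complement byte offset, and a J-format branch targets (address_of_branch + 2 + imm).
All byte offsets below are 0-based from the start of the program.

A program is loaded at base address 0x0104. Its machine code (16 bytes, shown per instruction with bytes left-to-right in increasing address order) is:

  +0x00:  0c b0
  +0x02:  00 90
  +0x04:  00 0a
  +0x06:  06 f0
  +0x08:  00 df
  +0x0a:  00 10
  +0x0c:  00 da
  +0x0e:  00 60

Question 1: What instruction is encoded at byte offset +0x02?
rts

+0x02: 00 90 ⇒ word 0x9000 (little)
  op=0x9000>>12=0x9 ⇒ rts (N)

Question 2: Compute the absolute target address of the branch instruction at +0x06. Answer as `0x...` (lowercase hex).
[06] 06 f0 → 0xf006
  op=0xf006>>12=0xf ⇒ goto (J)
  [11:0] imm=6 = $6
  target = base 0x0104 + off 0x06 + 2 + imm 6 = 0x0112

0x0112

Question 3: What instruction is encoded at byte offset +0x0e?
[0e] 00 60 → 0x6000
  op=0x6000>>12=0x6 ⇒ halt (N)

halt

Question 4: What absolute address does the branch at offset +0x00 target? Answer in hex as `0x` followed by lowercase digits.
0x0112

+0x00: 0c b0 ⇒ word 0xb00c (little)
  op=0xb00c>>12=0xb ⇒ jnz (J)
  imm: (w>>0)&0xfff=0xc → $12
  target = base 0x0104 + off 0x00 + 2 + imm 12 = 0x0112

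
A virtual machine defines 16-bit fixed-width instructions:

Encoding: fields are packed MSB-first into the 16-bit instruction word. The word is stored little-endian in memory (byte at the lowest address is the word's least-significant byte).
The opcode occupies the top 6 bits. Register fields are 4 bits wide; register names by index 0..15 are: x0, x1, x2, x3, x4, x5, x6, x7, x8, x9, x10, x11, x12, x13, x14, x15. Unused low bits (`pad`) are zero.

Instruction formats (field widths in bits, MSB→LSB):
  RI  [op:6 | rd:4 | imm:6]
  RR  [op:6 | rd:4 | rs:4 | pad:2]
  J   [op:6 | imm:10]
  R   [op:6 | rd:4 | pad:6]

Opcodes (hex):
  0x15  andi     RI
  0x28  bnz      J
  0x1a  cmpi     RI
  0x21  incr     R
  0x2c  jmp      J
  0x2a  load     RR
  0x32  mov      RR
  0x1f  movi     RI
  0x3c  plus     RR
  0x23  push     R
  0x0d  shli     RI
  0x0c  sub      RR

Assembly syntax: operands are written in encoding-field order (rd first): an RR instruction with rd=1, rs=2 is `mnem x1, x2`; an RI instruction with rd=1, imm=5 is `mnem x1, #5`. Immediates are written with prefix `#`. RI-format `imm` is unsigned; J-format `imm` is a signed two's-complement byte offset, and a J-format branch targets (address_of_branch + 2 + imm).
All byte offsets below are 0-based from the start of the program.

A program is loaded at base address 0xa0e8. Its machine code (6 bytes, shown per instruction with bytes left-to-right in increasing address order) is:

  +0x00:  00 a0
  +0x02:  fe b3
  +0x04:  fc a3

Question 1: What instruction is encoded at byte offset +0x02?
jmp #-2

[02] fe b3 → 0xb3fe
  opcode bits[15:10]=0x2c: jmp/J
  imm@[9:0]=0x3fe (s10→-2) ⇒ #-2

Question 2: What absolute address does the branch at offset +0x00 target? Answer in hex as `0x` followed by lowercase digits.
0xa0ea

@+00  little-endian(00 a0) = 0xa000
  op=0xa000>>10=0x28 ⇒ bnz (J)
  [9:0] imm=0 = #0
  target = base 0xa0e8 + off 0x00 + 2 + imm 0 = 0xa0ea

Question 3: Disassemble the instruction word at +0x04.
[04] fc a3 → 0xa3fc
  opcode bits[15:10]=0x28: bnz/J
  imm@[9:0]=0x3fc (s10→-4) ⇒ #-4

bnz #-4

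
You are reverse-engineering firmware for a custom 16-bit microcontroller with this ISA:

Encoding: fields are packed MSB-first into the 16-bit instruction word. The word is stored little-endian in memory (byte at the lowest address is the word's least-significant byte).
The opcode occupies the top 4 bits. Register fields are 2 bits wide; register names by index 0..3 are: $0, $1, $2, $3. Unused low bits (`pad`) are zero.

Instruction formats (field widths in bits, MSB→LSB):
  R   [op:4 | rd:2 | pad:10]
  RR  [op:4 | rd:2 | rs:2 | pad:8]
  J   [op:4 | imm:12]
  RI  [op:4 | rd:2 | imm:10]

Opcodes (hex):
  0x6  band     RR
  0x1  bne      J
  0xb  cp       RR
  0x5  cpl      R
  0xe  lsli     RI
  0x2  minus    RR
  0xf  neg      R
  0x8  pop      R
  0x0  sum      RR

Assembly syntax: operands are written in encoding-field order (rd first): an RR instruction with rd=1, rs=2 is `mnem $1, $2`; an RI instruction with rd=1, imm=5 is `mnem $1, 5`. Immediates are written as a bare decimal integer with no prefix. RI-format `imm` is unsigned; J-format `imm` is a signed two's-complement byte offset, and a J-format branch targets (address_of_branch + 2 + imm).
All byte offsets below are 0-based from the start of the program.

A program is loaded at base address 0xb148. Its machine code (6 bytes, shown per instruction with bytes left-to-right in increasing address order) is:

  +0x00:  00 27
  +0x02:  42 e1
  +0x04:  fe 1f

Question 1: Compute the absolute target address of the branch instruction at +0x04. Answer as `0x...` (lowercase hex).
+0x04: fe 1f ⇒ word 0x1ffe (little)
  op=0x1ffe>>12=0x1 ⇒ bne (J)
  imm: (w>>0)&0xfff=0xffe (s12→-2) → -2
  target = base 0xb148 + off 0x04 + 2 + imm -2 = 0xb14c

0xb14c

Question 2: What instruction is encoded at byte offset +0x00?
minus $1, $3

+0x00: 00 27 ⇒ word 0x2700 (little)
  op=0x2700>>12=0x2 ⇒ minus (RR)
  [11:10] rd=1 = $1
  [9:8] rs=3 = $3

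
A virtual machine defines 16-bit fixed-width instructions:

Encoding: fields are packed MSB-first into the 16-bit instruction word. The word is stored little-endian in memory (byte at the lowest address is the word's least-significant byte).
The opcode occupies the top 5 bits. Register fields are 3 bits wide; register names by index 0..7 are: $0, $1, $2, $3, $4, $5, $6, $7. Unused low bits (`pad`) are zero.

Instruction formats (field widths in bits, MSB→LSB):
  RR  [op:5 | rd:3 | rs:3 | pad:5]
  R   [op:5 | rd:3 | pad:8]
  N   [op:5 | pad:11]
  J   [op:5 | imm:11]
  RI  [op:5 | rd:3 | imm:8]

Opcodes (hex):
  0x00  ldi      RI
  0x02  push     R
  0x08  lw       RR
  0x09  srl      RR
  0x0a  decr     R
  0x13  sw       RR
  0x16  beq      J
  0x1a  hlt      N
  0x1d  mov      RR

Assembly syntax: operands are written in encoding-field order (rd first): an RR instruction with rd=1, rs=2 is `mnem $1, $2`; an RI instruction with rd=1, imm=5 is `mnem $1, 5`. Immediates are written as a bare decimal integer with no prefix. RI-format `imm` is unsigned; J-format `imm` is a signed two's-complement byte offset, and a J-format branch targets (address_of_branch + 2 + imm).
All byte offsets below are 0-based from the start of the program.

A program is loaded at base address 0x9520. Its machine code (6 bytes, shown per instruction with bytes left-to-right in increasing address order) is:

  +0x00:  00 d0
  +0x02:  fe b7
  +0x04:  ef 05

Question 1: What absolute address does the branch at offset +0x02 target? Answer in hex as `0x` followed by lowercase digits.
0x9522

[02] fe b7 → 0xb7fe
  top 5b → 0x16 → beq [J]
  imm@[10:0]=0x7fe (s11→-2) ⇒ -2
  target = base 0x9520 + off 0x02 + 2 + imm -2 = 0x9522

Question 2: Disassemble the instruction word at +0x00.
off 0x00: read 00 d0 as little → 0xd000
  opcode bits[15:11]=0x1a: hlt/N

hlt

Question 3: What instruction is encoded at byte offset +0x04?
off 0x04: read ef 05 as little → 0x05ef
  op=0x05ef>>11=0x0 ⇒ ldi (RI)
  rd: (w>>8)&0x7=0x5 → $5
  imm: (w>>0)&0xff=0xef → 239

ldi $5, 239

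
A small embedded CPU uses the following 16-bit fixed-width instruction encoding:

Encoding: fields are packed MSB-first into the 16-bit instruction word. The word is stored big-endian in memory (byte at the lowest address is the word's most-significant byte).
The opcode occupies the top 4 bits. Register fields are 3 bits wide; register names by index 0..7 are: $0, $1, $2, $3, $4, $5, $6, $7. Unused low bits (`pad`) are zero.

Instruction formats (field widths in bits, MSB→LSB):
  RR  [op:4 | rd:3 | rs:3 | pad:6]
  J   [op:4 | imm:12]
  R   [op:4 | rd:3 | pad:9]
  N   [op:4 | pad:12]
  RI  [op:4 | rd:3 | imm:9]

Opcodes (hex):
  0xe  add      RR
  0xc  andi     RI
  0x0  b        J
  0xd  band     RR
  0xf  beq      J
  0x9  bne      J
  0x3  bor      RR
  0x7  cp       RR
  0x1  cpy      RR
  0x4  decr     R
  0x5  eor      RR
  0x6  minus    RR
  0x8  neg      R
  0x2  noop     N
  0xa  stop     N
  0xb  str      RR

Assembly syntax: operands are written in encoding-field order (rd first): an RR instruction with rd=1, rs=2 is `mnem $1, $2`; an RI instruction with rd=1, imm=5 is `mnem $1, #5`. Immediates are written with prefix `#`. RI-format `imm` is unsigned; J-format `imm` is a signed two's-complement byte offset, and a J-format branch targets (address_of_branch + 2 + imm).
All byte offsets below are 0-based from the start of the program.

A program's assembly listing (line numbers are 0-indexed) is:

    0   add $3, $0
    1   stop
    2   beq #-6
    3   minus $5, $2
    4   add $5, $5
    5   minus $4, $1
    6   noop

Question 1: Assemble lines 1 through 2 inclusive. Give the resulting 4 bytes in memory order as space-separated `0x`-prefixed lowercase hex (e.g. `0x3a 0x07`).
0xa0 0x00 0xff 0xfa

line 1 (stop): pack op=0xa:4|pad=0:12 = 0xa000; big→ a0 00
line 2 (beq): pack op=0xf:4|imm=-6:12 = 0xfffa; big→ ff fa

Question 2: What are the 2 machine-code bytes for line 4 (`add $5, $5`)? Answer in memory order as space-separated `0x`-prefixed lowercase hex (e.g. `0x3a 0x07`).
L4: add op=0xe:4|rd=5:3|rs=5:3|pad=0:6 ⇒ 0xeb40 ⇒ big eb 40

0xeb 0x40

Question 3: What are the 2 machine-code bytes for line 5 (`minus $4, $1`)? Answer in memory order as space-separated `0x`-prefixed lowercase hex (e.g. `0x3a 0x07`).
0x68 0x40

5. minus fields op=0x6:4|rd=4:3|rs=1:3|pad=0:6 → word 6840h → 68 40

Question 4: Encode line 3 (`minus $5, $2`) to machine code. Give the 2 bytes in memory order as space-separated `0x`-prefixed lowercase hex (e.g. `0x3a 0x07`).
3. minus fields op=0x6:4|rd=5:3|rs=2:3|pad=0:6 → word 6a80h → 6a 80

0x6a 0x80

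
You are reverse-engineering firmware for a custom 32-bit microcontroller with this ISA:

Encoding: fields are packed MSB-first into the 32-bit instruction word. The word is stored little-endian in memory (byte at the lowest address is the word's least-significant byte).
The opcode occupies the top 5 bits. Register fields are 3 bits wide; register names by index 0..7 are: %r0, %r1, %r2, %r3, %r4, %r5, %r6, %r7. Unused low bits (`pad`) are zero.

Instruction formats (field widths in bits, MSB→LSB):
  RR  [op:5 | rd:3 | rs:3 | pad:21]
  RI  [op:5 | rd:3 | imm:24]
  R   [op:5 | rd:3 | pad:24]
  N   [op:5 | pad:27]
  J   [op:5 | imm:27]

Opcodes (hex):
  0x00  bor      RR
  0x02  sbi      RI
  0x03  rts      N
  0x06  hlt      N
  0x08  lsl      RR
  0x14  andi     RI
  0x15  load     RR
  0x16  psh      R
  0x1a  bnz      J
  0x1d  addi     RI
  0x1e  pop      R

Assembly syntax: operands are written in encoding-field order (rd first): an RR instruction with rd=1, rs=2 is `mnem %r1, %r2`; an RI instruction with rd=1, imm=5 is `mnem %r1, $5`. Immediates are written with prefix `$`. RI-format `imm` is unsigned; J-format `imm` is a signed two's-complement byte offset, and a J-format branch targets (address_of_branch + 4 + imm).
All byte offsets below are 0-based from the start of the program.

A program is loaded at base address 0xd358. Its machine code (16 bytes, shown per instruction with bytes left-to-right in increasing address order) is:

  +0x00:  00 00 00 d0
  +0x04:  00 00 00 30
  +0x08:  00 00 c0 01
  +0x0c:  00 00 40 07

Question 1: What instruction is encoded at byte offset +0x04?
@+04  little-endian(00 00 00 30) = 0x30000000
  top 5b → 0x6 → hlt [N]

hlt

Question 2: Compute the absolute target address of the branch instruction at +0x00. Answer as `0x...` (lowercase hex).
0xd35c

[00] 00 00 00 d0 → 0xd0000000
  op=0xd0000000>>27=0x1a ⇒ bnz (J)
  imm: (w>>0)&0x7ffffff=0x0 → $0
  target = base 0xd358 + off 0x00 + 4 + imm 0 = 0xd35c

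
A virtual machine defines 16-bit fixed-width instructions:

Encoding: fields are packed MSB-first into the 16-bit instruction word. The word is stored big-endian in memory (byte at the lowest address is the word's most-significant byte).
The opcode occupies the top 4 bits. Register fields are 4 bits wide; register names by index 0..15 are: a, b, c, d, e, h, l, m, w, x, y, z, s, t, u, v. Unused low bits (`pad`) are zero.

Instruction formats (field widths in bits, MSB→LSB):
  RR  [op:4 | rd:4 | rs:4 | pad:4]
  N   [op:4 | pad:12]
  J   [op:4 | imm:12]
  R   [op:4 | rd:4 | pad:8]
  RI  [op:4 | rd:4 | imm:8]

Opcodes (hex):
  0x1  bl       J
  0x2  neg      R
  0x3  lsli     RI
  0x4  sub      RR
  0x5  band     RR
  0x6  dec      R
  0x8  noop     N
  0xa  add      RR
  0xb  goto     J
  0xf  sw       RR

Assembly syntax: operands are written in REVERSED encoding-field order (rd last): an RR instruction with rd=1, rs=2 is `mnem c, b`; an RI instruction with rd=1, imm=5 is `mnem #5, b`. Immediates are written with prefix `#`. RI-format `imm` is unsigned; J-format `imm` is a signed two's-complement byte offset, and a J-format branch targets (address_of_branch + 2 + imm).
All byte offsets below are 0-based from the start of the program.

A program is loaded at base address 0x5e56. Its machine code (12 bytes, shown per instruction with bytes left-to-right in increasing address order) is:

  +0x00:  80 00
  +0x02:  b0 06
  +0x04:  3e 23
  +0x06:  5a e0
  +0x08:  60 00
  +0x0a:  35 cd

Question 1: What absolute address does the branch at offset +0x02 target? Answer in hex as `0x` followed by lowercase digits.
off 0x02: read b0 06 as big → 0xb006
  top 4b → 0xb → goto [J]
  [11:0] imm=6 = #6
  target = base 0x5e56 + off 0x02 + 2 + imm 6 = 0x5e60

0x5e60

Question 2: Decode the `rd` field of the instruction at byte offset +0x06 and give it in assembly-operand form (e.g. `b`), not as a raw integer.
y

+0x06: 5a e0 ⇒ word 0x5ae0 (big)
  top 4b → 0x5 → band [RR]
  [11:8] rd=10 = y
  [7:4] rs=14 = u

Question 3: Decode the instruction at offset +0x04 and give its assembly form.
lsli #35, u

+0x04: 3e 23 ⇒ word 0x3e23 (big)
  top 4b → 0x3 → lsli [RI]
  rd@[11:8]=0xe ⇒ u
  imm@[7:0]=0x23 ⇒ #35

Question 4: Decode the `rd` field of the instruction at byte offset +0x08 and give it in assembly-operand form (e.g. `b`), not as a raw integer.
[08] 60 00 → 0x6000
  top 4b → 0x6 → dec [R]
  rd@[11:8]=0x0 ⇒ a

a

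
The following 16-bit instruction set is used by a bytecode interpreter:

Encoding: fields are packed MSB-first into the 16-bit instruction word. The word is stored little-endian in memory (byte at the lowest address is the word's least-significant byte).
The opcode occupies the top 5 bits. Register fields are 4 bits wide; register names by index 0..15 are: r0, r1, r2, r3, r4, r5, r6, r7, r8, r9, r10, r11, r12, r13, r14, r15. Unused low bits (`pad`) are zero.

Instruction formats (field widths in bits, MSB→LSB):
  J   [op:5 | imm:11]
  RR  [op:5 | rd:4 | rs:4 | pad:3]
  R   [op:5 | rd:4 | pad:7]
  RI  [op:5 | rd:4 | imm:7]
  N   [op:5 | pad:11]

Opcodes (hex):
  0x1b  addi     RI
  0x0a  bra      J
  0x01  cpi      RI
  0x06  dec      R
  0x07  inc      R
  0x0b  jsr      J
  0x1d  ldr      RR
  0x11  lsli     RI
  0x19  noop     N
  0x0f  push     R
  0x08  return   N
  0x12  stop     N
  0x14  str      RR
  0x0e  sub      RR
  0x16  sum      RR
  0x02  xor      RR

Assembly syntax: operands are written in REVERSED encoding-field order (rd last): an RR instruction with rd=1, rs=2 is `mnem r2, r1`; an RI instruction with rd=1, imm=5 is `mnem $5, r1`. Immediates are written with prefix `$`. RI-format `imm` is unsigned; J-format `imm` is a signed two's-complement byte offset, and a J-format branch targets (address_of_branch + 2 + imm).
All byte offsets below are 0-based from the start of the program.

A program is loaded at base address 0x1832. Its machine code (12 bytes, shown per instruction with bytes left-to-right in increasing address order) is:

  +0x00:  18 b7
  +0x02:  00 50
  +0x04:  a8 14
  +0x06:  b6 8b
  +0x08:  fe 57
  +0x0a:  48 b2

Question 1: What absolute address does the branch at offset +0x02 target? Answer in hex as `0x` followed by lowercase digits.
0x1836

@+02  little-endian(00 50) = 0x5000
  top 5b → 0xa → bra [J]
  imm@[10:0]=0x0 ⇒ $0
  target = base 0x1832 + off 0x02 + 2 + imm 0 = 0x1836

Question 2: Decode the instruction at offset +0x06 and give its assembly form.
off 0x06: read b6 8b as little → 0x8bb6
  opcode bits[15:11]=0x11: lsli/RI
  rd@[10:7]=0x7 ⇒ r7
  imm@[6:0]=0x36 ⇒ $54

lsli $54, r7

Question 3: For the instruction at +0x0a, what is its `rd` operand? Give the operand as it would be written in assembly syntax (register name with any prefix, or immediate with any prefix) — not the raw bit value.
off 0x0a: read 48 b2 as little → 0xb248
  top 5b → 0x16 → sum [RR]
  [10:7] rd=4 = r4
  [6:3] rs=9 = r9

r4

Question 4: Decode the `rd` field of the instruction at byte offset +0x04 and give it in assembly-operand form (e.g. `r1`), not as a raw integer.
@+04  little-endian(a8 14) = 0x14a8
  opcode bits[15:11]=0x2: xor/RR
  rd: (w>>7)&0xf=0x9 → r9
  rs: (w>>3)&0xf=0x5 → r5

r9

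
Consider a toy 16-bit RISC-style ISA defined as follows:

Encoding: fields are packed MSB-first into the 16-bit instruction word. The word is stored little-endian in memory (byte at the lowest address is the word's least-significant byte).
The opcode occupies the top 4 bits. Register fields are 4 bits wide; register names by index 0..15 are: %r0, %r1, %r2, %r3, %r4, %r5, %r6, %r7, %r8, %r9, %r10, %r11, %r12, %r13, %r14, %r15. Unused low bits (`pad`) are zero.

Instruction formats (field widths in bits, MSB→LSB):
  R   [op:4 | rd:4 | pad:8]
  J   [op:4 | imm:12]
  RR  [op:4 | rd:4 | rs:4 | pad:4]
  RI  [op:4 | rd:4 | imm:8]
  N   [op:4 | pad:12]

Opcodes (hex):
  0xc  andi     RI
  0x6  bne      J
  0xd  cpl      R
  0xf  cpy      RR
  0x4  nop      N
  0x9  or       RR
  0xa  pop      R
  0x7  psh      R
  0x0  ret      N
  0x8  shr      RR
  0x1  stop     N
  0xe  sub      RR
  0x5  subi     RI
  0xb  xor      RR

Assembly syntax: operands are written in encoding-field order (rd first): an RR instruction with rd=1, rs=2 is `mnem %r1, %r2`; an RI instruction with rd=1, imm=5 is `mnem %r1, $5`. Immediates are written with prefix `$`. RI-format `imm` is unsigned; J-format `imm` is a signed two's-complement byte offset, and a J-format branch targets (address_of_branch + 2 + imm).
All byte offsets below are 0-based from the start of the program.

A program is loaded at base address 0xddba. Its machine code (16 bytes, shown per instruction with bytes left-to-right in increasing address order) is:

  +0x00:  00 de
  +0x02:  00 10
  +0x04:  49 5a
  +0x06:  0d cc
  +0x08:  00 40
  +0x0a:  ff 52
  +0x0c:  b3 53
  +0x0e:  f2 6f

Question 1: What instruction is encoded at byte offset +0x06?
off 0x06: read 0d cc as little → 0xcc0d
  opcode bits[15:12]=0xc: andi/RI
  rd@[11:8]=0xc ⇒ %r12
  imm@[7:0]=0xd ⇒ $13

andi %r12, $13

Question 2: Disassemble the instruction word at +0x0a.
subi %r2, $255

+0x0a: ff 52 ⇒ word 0x52ff (little)
  opcode bits[15:12]=0x5: subi/RI
  rd: (w>>8)&0xf=0x2 → %r2
  imm: (w>>0)&0xff=0xff → $255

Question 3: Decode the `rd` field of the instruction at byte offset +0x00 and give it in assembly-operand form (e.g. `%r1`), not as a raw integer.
[00] 00 de → 0xde00
  op=0xde00>>12=0xd ⇒ cpl (R)
  [11:8] rd=14 = %r14

%r14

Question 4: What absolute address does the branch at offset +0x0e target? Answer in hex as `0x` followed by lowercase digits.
@+0e  little-endian(f2 6f) = 0x6ff2
  top 4b → 0x6 → bne [J]
  imm@[11:0]=0xff2 (s12→-14) ⇒ $-14
  target = base 0xddba + off 0x0e + 2 + imm -14 = 0xddbc

0xddbc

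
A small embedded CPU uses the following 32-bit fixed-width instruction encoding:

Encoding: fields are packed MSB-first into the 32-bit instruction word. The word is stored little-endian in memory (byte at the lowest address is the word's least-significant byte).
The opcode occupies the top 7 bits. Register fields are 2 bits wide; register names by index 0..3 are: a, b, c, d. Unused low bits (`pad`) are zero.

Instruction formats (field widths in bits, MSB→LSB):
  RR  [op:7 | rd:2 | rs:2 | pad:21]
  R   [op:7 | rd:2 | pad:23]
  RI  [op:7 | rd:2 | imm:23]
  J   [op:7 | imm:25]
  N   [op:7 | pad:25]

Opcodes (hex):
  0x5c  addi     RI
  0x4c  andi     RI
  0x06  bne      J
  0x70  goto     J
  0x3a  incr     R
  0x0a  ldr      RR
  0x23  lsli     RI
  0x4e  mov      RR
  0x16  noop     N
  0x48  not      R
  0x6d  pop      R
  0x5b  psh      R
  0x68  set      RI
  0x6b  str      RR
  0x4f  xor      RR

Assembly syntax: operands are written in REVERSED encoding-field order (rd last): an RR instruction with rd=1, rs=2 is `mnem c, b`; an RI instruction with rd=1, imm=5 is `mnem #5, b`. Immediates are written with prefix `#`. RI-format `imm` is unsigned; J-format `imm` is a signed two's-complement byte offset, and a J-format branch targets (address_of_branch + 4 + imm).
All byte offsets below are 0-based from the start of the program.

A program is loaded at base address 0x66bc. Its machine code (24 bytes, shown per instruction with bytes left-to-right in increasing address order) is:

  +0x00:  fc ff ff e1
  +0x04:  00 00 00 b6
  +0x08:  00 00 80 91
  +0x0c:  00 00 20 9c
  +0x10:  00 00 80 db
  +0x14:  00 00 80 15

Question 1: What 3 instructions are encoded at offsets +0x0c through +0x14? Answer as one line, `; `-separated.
mov b, a; pop d; ldr a, d

+0x0c: 00 00 20 9c ⇒ word 0x9c200000 (little)
  top 7b → 0x4e → mov [RR]
  rd@[24:23]=0x0 ⇒ a
  rs@[22:21]=0x1 ⇒ b
+0x10: 00 00 80 db ⇒ word 0xdb800000 (little)
  top 7b → 0x6d → pop [R]
  rd@[24:23]=0x3 ⇒ d
+0x14: 00 00 80 15 ⇒ word 0x15800000 (little)
  top 7b → 0xa → ldr [RR]
  rd@[24:23]=0x3 ⇒ d
  rs@[22:21]=0x0 ⇒ a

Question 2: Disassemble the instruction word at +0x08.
@+08  little-endian(00 00 80 91) = 0x91800000
  opcode bits[31:25]=0x48: not/R
  [24:23] rd=3 = d

not d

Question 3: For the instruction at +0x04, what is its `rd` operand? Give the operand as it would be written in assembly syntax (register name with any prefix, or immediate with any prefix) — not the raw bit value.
@+04  little-endian(00 00 00 b6) = 0xb6000000
  opcode bits[31:25]=0x5b: psh/R
  [24:23] rd=0 = a

a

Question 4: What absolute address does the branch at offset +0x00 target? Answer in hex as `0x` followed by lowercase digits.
off 0x00: read fc ff ff e1 as little → 0xe1fffffc
  opcode bits[31:25]=0x70: goto/J
  [24:0] imm=33554428 (s25→-4) = #-4
  target = base 0x66bc + off 0x00 + 4 + imm -4 = 0x66bc

0x66bc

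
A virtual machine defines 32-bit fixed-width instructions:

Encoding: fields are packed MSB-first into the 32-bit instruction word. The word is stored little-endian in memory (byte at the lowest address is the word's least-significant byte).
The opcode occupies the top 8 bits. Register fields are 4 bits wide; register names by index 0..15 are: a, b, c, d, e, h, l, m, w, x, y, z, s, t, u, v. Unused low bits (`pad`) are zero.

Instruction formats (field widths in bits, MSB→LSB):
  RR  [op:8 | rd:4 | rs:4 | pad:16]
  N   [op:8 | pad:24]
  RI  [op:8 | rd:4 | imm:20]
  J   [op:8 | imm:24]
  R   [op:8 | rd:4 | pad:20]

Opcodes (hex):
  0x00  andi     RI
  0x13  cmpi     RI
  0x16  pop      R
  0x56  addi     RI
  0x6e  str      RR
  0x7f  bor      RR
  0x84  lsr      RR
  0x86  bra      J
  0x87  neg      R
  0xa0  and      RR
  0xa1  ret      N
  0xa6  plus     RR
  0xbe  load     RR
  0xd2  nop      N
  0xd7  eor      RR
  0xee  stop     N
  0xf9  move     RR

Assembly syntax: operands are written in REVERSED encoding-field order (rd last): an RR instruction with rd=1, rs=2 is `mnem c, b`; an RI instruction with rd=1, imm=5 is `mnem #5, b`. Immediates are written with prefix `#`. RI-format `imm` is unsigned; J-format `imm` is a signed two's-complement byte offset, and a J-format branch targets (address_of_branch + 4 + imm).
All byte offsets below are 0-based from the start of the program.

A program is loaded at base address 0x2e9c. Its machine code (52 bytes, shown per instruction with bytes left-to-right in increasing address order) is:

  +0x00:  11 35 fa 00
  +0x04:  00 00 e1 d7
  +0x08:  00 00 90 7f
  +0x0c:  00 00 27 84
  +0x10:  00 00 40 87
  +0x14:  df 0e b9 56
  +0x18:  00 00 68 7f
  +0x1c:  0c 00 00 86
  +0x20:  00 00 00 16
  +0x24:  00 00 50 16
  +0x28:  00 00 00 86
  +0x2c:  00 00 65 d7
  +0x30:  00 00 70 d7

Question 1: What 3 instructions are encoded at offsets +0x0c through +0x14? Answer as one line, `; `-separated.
+0x0c: 00 00 27 84 ⇒ word 0x84270000 (little)
  op=0x84270000>>24=0x84 ⇒ lsr (RR)
  [23:20] rd=2 = c
  [19:16] rs=7 = m
+0x10: 00 00 40 87 ⇒ word 0x87400000 (little)
  op=0x87400000>>24=0x87 ⇒ neg (R)
  [23:20] rd=4 = e
+0x14: df 0e b9 56 ⇒ word 0x56b90edf (little)
  op=0x56b90edf>>24=0x56 ⇒ addi (RI)
  [23:20] rd=11 = z
  [19:0] imm=593631 = #593631

lsr m, c; neg e; addi #593631, z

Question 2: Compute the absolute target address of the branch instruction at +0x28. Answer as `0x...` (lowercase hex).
off 0x28: read 00 00 00 86 as little → 0x86000000
  opcode bits[31:24]=0x86: bra/J
  imm@[23:0]=0x0 ⇒ #0
  target = base 0x2e9c + off 0x28 + 4 + imm 0 = 0x2ec8

0x2ec8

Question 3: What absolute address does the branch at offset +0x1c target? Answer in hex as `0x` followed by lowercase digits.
0x2ec8

[1c] 0c 00 00 86 → 0x8600000c
  op=0x8600000c>>24=0x86 ⇒ bra (J)
  imm: (w>>0)&0xffffff=0xc → #12
  target = base 0x2e9c + off 0x1c + 4 + imm 12 = 0x2ec8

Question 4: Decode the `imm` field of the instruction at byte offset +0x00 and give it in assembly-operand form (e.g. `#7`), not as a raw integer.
[00] 11 35 fa 00 → 0x00fa3511
  op=0x00fa3511>>24=0x0 ⇒ andi (RI)
  [23:20] rd=15 = v
  [19:0] imm=668945 = #668945

#668945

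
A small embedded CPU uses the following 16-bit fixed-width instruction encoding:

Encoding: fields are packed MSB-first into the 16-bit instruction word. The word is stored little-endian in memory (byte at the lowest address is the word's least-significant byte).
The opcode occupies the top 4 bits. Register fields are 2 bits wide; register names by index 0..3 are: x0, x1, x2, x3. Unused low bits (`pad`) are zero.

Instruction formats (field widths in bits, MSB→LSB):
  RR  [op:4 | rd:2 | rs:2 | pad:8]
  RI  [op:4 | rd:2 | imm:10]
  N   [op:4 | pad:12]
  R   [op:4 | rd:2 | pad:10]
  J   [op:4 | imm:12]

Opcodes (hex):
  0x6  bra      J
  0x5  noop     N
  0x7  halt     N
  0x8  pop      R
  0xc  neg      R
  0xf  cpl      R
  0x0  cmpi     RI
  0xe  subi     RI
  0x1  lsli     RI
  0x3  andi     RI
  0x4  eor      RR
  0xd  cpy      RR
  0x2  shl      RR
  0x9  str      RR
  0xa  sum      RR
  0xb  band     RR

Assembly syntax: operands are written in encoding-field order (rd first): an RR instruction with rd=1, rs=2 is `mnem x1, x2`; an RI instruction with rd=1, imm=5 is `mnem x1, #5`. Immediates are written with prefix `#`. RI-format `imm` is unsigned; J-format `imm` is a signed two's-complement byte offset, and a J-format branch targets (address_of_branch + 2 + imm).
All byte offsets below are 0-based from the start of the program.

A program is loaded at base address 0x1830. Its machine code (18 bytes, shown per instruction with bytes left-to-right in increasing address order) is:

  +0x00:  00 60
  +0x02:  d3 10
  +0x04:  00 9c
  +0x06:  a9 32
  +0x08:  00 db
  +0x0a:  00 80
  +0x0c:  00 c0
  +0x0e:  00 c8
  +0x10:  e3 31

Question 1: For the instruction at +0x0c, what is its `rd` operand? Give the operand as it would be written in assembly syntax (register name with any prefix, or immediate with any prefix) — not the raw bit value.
[0c] 00 c0 → 0xc000
  op=0xc000>>12=0xc ⇒ neg (R)
  rd@[11:10]=0x0 ⇒ x0

x0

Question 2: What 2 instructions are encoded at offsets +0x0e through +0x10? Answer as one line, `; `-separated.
+0x0e: 00 c8 ⇒ word 0xc800 (little)
  top 4b → 0xc → neg [R]
  rd@[11:10]=0x2 ⇒ x2
+0x10: e3 31 ⇒ word 0x31e3 (little)
  top 4b → 0x3 → andi [RI]
  rd@[11:10]=0x0 ⇒ x0
  imm@[9:0]=0x1e3 ⇒ #483

neg x2; andi x0, #483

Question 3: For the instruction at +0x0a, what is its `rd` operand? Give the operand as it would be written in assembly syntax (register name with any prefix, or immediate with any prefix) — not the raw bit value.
x0

[0a] 00 80 → 0x8000
  top 4b → 0x8 → pop [R]
  rd: (w>>10)&0x3=0x0 → x0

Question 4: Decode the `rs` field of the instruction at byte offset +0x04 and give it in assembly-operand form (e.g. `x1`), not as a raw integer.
off 0x04: read 00 9c as little → 0x9c00
  op=0x9c00>>12=0x9 ⇒ str (RR)
  rd@[11:10]=0x3 ⇒ x3
  rs@[9:8]=0x0 ⇒ x0

x0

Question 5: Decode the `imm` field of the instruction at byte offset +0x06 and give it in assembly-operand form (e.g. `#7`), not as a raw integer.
off 0x06: read a9 32 as little → 0x32a9
  op=0x32a9>>12=0x3 ⇒ andi (RI)
  rd: (w>>10)&0x3=0x0 → x0
  imm: (w>>0)&0x3ff=0x2a9 → #681

#681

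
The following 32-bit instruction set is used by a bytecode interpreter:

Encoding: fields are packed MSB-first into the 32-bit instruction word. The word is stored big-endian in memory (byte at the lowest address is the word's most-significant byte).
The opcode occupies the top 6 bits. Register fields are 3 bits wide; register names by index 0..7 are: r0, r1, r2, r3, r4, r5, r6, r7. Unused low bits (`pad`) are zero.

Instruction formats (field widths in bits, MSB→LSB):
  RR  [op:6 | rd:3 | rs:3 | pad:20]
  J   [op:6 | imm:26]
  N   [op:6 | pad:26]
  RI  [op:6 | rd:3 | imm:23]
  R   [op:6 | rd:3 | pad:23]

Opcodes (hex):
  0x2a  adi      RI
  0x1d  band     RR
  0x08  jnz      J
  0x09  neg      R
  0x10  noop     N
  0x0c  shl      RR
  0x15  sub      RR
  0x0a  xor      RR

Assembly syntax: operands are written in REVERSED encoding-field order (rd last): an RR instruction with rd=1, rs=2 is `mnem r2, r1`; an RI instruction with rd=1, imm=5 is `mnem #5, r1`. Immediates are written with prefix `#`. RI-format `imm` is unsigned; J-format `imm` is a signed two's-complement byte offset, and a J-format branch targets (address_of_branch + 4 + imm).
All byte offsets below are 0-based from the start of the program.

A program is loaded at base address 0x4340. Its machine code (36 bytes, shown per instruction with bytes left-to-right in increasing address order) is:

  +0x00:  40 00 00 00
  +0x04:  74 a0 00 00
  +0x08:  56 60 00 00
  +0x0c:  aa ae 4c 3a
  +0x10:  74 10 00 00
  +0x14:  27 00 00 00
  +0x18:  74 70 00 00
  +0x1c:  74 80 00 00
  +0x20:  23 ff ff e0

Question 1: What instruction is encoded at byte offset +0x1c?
+0x1c: 74 80 00 00 ⇒ word 0x74800000 (big)
  op=0x74800000>>26=0x1d ⇒ band (RR)
  rd: (w>>23)&0x7=0x1 → r1
  rs: (w>>20)&0x7=0x0 → r0

band r0, r1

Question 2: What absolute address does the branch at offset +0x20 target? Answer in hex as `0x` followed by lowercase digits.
off 0x20: read 23 ff ff e0 as big → 0x23ffffe0
  top 6b → 0x8 → jnz [J]
  [25:0] imm=67108832 (s26→-32) = #-32
  target = base 0x4340 + off 0x20 + 4 + imm -32 = 0x4344

0x4344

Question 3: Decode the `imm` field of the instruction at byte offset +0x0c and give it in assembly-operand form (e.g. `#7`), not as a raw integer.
off 0x0c: read aa ae 4c 3a as big → 0xaaae4c3a
  top 6b → 0x2a → adi [RI]
  rd: (w>>23)&0x7=0x5 → r5
  imm: (w>>0)&0x7fffff=0x2e4c3a → #3034170

#3034170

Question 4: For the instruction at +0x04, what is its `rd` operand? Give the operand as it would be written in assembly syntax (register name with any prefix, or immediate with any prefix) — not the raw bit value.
r1

@+04  big-endian(74 a0 00 00) = 0x74a00000
  top 6b → 0x1d → band [RR]
  rd@[25:23]=0x1 ⇒ r1
  rs@[22:20]=0x2 ⇒ r2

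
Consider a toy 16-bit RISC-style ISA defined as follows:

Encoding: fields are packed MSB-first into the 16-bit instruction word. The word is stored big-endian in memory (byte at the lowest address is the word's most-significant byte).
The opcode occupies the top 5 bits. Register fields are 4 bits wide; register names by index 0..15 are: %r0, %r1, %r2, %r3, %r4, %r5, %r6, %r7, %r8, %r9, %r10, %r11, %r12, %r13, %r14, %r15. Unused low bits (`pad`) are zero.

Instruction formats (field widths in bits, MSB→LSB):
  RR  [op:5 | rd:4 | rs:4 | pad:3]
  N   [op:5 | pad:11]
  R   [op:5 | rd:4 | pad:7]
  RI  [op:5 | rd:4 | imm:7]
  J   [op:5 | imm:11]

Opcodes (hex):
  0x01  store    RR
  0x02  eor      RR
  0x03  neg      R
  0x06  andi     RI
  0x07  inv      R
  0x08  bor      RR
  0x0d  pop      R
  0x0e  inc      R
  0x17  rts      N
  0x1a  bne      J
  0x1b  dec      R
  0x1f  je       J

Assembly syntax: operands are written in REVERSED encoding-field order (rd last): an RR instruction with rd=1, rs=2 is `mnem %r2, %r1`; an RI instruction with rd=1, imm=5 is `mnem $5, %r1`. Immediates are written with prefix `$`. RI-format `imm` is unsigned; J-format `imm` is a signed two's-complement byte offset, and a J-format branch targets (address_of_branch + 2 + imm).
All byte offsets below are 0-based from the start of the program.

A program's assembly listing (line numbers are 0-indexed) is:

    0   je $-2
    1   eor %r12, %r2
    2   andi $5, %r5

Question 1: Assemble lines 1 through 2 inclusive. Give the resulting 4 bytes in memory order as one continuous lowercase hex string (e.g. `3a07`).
11603285

1. eor fields op=0x2:5|rd=2:4|rs=12:4|pad=0:3 → word 1160h → 11 60
2. andi fields op=0x6:5|rd=5:4|imm=5:7 → word 3285h → 32 85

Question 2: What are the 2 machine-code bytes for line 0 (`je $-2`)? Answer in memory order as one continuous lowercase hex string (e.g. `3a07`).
0. je fields op=0x1f:5|imm=-2:11 → word fffeh → ff fe

fffe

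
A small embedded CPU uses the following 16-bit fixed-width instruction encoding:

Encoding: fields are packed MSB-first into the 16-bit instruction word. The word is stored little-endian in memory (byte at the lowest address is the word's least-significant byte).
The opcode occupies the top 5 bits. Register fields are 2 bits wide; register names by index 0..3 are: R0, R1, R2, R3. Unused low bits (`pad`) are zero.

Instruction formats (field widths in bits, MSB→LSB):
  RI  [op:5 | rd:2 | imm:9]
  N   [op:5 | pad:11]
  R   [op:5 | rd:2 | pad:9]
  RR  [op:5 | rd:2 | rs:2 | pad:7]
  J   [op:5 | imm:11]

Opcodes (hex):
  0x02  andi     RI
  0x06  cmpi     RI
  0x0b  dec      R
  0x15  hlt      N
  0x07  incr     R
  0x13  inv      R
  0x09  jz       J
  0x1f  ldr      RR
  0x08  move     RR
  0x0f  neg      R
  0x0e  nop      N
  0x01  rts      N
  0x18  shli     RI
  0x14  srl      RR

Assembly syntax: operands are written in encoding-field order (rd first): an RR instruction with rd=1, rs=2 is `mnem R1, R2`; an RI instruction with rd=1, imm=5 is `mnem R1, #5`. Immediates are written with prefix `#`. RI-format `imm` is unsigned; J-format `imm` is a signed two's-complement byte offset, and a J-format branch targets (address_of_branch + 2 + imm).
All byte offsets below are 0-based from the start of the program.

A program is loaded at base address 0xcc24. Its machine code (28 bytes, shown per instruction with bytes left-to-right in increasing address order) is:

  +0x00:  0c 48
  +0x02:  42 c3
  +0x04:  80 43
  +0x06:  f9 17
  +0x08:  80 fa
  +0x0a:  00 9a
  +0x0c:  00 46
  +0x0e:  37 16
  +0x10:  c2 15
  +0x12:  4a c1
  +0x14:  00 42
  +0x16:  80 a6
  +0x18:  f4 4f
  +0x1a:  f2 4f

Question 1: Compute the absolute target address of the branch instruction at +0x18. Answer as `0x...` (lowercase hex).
off 0x18: read f4 4f as little → 0x4ff4
  top 5b → 0x9 → jz [J]
  imm: (w>>0)&0x7ff=0x7f4 (s11→-12) → #-12
  target = base 0xcc24 + off 0x18 + 2 + imm -12 = 0xcc32

0xcc32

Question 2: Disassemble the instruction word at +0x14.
+0x14: 00 42 ⇒ word 0x4200 (little)
  op=0x4200>>11=0x8 ⇒ move (RR)
  [10:9] rd=1 = R1
  [8:7] rs=0 = R0

move R1, R0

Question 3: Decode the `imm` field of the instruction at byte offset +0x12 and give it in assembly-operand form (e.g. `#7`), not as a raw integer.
#330

+0x12: 4a c1 ⇒ word 0xc14a (little)
  opcode bits[15:11]=0x18: shli/RI
  rd@[10:9]=0x0 ⇒ R0
  imm@[8:0]=0x14a ⇒ #330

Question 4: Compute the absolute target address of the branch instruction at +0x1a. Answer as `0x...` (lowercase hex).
+0x1a: f2 4f ⇒ word 0x4ff2 (little)
  top 5b → 0x9 → jz [J]
  [10:0] imm=2034 (s11→-14) = #-14
  target = base 0xcc24 + off 0x1a + 2 + imm -14 = 0xcc32

0xcc32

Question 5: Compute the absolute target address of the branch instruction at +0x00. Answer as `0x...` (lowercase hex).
@+00  little-endian(0c 48) = 0x480c
  opcode bits[15:11]=0x9: jz/J
  imm@[10:0]=0xc ⇒ #12
  target = base 0xcc24 + off 0x00 + 2 + imm 12 = 0xcc32

0xcc32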